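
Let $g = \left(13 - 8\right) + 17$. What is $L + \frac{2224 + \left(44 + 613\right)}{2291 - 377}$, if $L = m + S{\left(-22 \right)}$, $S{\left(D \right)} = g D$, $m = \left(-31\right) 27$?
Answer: $- \frac{2525513}{1914} \approx -1319.5$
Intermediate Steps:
$g = 22$ ($g = 5 + 17 = 22$)
$m = -837$
$S{\left(D \right)} = 22 D$
$L = -1321$ ($L = -837 + 22 \left(-22\right) = -837 - 484 = -1321$)
$L + \frac{2224 + \left(44 + 613\right)}{2291 - 377} = -1321 + \frac{2224 + \left(44 + 613\right)}{2291 - 377} = -1321 + \frac{2224 + 657}{1914} = -1321 + 2881 \cdot \frac{1}{1914} = -1321 + \frac{2881}{1914} = - \frac{2525513}{1914}$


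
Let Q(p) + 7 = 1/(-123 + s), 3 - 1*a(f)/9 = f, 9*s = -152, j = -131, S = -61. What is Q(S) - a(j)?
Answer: -1527176/1259 ≈ -1213.0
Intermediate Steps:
s = -152/9 (s = (1/9)*(-152) = -152/9 ≈ -16.889)
a(f) = 27 - 9*f
Q(p) = -8822/1259 (Q(p) = -7 + 1/(-123 - 152/9) = -7 + 1/(-1259/9) = -7 - 9/1259 = -8822/1259)
Q(S) - a(j) = -8822/1259 - (27 - 9*(-131)) = -8822/1259 - (27 + 1179) = -8822/1259 - 1*1206 = -8822/1259 - 1206 = -1527176/1259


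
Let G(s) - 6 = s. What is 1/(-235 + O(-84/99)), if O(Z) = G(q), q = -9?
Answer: -1/238 ≈ -0.0042017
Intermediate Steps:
G(s) = 6 + s
O(Z) = -3 (O(Z) = 6 - 9 = -3)
1/(-235 + O(-84/99)) = 1/(-235 - 3) = 1/(-238) = -1/238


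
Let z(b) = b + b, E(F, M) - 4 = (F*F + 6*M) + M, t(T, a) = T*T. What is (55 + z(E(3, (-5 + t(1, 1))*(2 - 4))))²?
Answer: 37249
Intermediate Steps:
t(T, a) = T²
E(F, M) = 4 + F² + 7*M (E(F, M) = 4 + ((F*F + 6*M) + M) = 4 + ((F² + 6*M) + M) = 4 + (F² + 7*M) = 4 + F² + 7*M)
z(b) = 2*b
(55 + z(E(3, (-5 + t(1, 1))*(2 - 4))))² = (55 + 2*(4 + 3² + 7*((-5 + 1²)*(2 - 4))))² = (55 + 2*(4 + 9 + 7*((-5 + 1)*(-2))))² = (55 + 2*(4 + 9 + 7*(-4*(-2))))² = (55 + 2*(4 + 9 + 7*8))² = (55 + 2*(4 + 9 + 56))² = (55 + 2*69)² = (55 + 138)² = 193² = 37249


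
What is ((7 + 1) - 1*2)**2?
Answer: 36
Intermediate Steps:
((7 + 1) - 1*2)**2 = (8 - 2)**2 = 6**2 = 36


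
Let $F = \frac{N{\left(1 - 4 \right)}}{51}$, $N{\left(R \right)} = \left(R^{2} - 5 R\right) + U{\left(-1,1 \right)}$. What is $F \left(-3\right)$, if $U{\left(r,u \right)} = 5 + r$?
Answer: $- \frac{28}{17} \approx -1.6471$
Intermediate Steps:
$N{\left(R \right)} = 4 + R^{2} - 5 R$ ($N{\left(R \right)} = \left(R^{2} - 5 R\right) + \left(5 - 1\right) = \left(R^{2} - 5 R\right) + 4 = 4 + R^{2} - 5 R$)
$F = \frac{28}{51}$ ($F = \frac{4 + \left(1 - 4\right)^{2} - 5 \left(1 - 4\right)}{51} = \left(4 + \left(1 - 4\right)^{2} - 5 \left(1 - 4\right)\right) \frac{1}{51} = \left(4 + \left(-3\right)^{2} - -15\right) \frac{1}{51} = \left(4 + 9 + 15\right) \frac{1}{51} = 28 \cdot \frac{1}{51} = \frac{28}{51} \approx 0.54902$)
$F \left(-3\right) = \frac{28}{51} \left(-3\right) = - \frac{28}{17}$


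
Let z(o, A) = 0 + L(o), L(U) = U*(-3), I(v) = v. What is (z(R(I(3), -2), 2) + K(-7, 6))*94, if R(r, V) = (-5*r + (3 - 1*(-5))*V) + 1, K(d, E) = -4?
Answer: 8084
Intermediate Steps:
L(U) = -3*U
R(r, V) = 1 - 5*r + 8*V (R(r, V) = (-5*r + (3 + 5)*V) + 1 = (-5*r + 8*V) + 1 = 1 - 5*r + 8*V)
z(o, A) = -3*o (z(o, A) = 0 - 3*o = -3*o)
(z(R(I(3), -2), 2) + K(-7, 6))*94 = (-3*(1 - 5*3 + 8*(-2)) - 4)*94 = (-3*(1 - 15 - 16) - 4)*94 = (-3*(-30) - 4)*94 = (90 - 4)*94 = 86*94 = 8084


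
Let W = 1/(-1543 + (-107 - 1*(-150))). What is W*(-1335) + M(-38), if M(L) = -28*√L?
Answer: 89/100 - 28*I*√38 ≈ 0.89 - 172.6*I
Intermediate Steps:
W = -1/1500 (W = 1/(-1543 + (-107 + 150)) = 1/(-1543 + 43) = 1/(-1500) = -1/1500 ≈ -0.00066667)
W*(-1335) + M(-38) = -1/1500*(-1335) - 28*I*√38 = 89/100 - 28*I*√38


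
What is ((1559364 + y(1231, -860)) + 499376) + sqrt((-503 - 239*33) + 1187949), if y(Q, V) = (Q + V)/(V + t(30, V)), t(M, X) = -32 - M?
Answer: 1898157909/922 + sqrt(1179559) ≈ 2.0598e+6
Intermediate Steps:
y(Q, V) = (Q + V)/(-62 + V) (y(Q, V) = (Q + V)/(V + (-32 - 1*30)) = (Q + V)/(V + (-32 - 30)) = (Q + V)/(V - 62) = (Q + V)/(-62 + V))
((1559364 + y(1231, -860)) + 499376) + sqrt((-503 - 239*33) + 1187949) = ((1559364 + (1231 - 860)/(-62 - 860)) + 499376) + sqrt((-503 - 239*33) + 1187949) = ((1559364 + 371/(-922)) + 499376) + sqrt((-503 - 7887) + 1187949) = ((1559364 - 1/922*371) + 499376) + sqrt(-8390 + 1187949) = ((1559364 - 371/922) + 499376) + sqrt(1179559) = (1437733237/922 + 499376) + sqrt(1179559) = 1898157909/922 + sqrt(1179559)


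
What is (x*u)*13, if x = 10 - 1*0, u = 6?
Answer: 780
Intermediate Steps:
x = 10 (x = 10 + 0 = 10)
(x*u)*13 = (10*6)*13 = 60*13 = 780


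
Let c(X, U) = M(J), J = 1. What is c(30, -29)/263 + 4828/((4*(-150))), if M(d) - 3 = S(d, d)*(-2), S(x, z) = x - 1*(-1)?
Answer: -317591/39450 ≈ -8.0505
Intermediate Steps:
S(x, z) = 1 + x (S(x, z) = x + 1 = 1 + x)
M(d) = 1 - 2*d (M(d) = 3 + (1 + d)*(-2) = 3 + (-2 - 2*d) = 1 - 2*d)
c(X, U) = -1 (c(X, U) = 1 - 2*1 = 1 - 2 = -1)
c(30, -29)/263 + 4828/((4*(-150))) = -1/263 + 4828/((4*(-150))) = -1*1/263 + 4828/(-600) = -1/263 + 4828*(-1/600) = -1/263 - 1207/150 = -317591/39450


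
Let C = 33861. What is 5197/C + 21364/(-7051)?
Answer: -686762357/238753911 ≈ -2.8764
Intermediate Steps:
5197/C + 21364/(-7051) = 5197/33861 + 21364/(-7051) = 5197*(1/33861) + 21364*(-1/7051) = 5197/33861 - 21364/7051 = -686762357/238753911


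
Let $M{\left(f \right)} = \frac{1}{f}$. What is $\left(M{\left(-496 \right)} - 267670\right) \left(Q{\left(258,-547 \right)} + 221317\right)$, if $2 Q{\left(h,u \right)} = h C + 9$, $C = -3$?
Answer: $- \frac{58664437755949}{992} \approx -5.9138 \cdot 10^{10}$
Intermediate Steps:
$Q{\left(h,u \right)} = \frac{9}{2} - \frac{3 h}{2}$ ($Q{\left(h,u \right)} = \frac{h \left(-3\right) + 9}{2} = \frac{- 3 h + 9}{2} = \frac{9 - 3 h}{2} = \frac{9}{2} - \frac{3 h}{2}$)
$\left(M{\left(-496 \right)} - 267670\right) \left(Q{\left(258,-547 \right)} + 221317\right) = \left(\frac{1}{-496} - 267670\right) \left(\left(\frac{9}{2} - 387\right) + 221317\right) = \left(- \frac{1}{496} - 267670\right) \left(\left(\frac{9}{2} - 387\right) + 221317\right) = - \frac{132764321 \left(- \frac{765}{2} + 221317\right)}{496} = \left(- \frac{132764321}{496}\right) \frac{441869}{2} = - \frac{58664437755949}{992}$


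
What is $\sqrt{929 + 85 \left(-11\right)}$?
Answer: $i \sqrt{6} \approx 2.4495 i$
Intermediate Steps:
$\sqrt{929 + 85 \left(-11\right)} = \sqrt{929 - 935} = \sqrt{-6} = i \sqrt{6}$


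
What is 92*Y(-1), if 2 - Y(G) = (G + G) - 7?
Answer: 1012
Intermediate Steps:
Y(G) = 9 - 2*G (Y(G) = 2 - ((G + G) - 7) = 2 - (2*G - 7) = 2 - (-7 + 2*G) = 2 + (7 - 2*G) = 9 - 2*G)
92*Y(-1) = 92*(9 - 2*(-1)) = 92*(9 + 2) = 92*11 = 1012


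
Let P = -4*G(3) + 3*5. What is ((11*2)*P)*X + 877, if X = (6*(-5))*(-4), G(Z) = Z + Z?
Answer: -22883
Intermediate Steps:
G(Z) = 2*Z
P = -9 (P = -8*3 + 3*5 = -4*6 + 15 = -24 + 15 = -9)
X = 120 (X = -30*(-4) = 120)
((11*2)*P)*X + 877 = ((11*2)*(-9))*120 + 877 = (22*(-9))*120 + 877 = -198*120 + 877 = -23760 + 877 = -22883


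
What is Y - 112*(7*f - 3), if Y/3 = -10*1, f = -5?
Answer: 4226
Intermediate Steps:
Y = -30 (Y = 3*(-10*1) = 3*(-10) = -30)
Y - 112*(7*f - 3) = -30 - 112*(7*(-5) - 3) = -30 - 112*(-35 - 3) = -30 - 112*(-38) = -30 + 4256 = 4226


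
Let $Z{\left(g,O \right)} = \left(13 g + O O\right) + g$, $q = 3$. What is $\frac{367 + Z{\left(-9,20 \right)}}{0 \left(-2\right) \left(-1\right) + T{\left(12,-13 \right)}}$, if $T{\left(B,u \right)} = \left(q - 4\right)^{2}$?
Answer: $641$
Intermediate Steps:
$Z{\left(g,O \right)} = O^{2} + 14 g$ ($Z{\left(g,O \right)} = \left(13 g + O^{2}\right) + g = \left(O^{2} + 13 g\right) + g = O^{2} + 14 g$)
$T{\left(B,u \right)} = 1$ ($T{\left(B,u \right)} = \left(3 - 4\right)^{2} = \left(-1\right)^{2} = 1$)
$\frac{367 + Z{\left(-9,20 \right)}}{0 \left(-2\right) \left(-1\right) + T{\left(12,-13 \right)}} = \frac{367 + \left(20^{2} + 14 \left(-9\right)\right)}{0 \left(-2\right) \left(-1\right) + 1} = \frac{367 + \left(400 - 126\right)}{0 \left(-1\right) + 1} = \frac{367 + 274}{0 + 1} = \frac{641}{1} = 641 \cdot 1 = 641$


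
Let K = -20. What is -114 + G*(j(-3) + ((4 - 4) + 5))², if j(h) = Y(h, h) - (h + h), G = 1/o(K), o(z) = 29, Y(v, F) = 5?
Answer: -3050/29 ≈ -105.17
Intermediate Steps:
G = 1/29 ≈ 0.034483
j(h) = 5 - 2*h (j(h) = 5 - (h + h) = 5 - 2*h)
-114 + G*(j(-3) + ((4 - 4) + 5))² = -114 + ((5 - 2*(-3)) + ((4 - 4) + 5))²/29 = -114 + ((5 + 6) + (0 + 5))²/29 = -114 + (11 + 5)²/29 = -114 + (1/29)*16² = -114 + (1/29)*256 = -114 + 256/29 = -3050/29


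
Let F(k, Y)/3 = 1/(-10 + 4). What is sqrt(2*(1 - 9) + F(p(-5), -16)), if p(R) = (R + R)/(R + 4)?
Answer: I*sqrt(66)/2 ≈ 4.062*I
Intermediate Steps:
p(R) = 2*R/(4 + R) (p(R) = (2*R)/(4 + R) = 2*R/(4 + R))
F(k, Y) = -1/2 (F(k, Y) = 3/(-10 + 4) = 3/(-6) = 3*(-1/6) = -1/2)
sqrt(2*(1 - 9) + F(p(-5), -16)) = sqrt(2*(1 - 9) - 1/2) = sqrt(2*(-8) - 1/2) = sqrt(-16 - 1/2) = sqrt(-33/2) = I*sqrt(66)/2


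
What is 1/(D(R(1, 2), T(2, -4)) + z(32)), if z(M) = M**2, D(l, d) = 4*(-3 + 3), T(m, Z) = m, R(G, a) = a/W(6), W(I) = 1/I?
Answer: 1/1024 ≈ 0.00097656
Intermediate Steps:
R(G, a) = 6*a (R(G, a) = a/(1/6) = a*6 = 6*a)
D(l, d) = 0 (D(l, d) = 4*0 = 0)
1/(D(R(1, 2), T(2, -4)) + z(32)) = 1/(0 + 32**2) = 1/(0 + 1024) = 1/1024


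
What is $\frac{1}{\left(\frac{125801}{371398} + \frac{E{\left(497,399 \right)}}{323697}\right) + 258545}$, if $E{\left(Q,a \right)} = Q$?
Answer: $\frac{120220418406}{31082428982770373} \approx 3.8678 \cdot 10^{-6}$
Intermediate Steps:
$\frac{1}{\left(\frac{125801}{371398} + \frac{E{\left(497,399 \right)}}{323697}\right) + 258545} = \frac{1}{\left(\frac{125801}{371398} + \frac{497}{323697}\right) + 258545} = \frac{1}{\frac{40905991103}{120220418406} + 258545} = \frac{1}{\frac{31082428982770373}{120220418406}} = \frac{120220418406}{31082428982770373}$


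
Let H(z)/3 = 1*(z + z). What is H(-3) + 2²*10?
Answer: 22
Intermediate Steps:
H(z) = 6*z (H(z) = 3*(1*(z + z)) = 3*(1*(2*z)) = 3*(2*z) = 6*z)
H(-3) + 2²*10 = 6*(-3) + 2²*10 = -18 + 4*10 = -18 + 40 = 22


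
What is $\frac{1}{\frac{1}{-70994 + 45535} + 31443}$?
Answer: $\frac{25459}{800507336} \approx 3.1804 \cdot 10^{-5}$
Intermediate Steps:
$\frac{1}{\frac{1}{-70994 + 45535} + 31443} = \frac{1}{\frac{1}{-25459} + 31443} = \frac{1}{- \frac{1}{25459} + 31443} = \frac{1}{\frac{800507336}{25459}} = \frac{25459}{800507336}$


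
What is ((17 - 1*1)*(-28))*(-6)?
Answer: 2688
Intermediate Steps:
((17 - 1*1)*(-28))*(-6) = ((17 - 1)*(-28))*(-6) = (16*(-28))*(-6) = -448*(-6) = 2688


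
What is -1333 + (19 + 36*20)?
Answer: -594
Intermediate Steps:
-1333 + (19 + 36*20) = -1333 + (19 + 720) = -1333 + 739 = -594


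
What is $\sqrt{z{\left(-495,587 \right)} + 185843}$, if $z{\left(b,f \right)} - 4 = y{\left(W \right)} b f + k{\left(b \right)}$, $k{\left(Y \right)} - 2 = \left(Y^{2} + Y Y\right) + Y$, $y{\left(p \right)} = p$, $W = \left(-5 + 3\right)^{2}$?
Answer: $2 i \sqrt{121714} \approx 697.75 i$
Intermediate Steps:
$W = 4$ ($W = \left(-2\right)^{2} = 4$)
$k{\left(Y \right)} = 2 + Y + 2 Y^{2}$ ($k{\left(Y \right)} = 2 + \left(\left(Y^{2} + Y Y\right) + Y\right) = 2 + \left(\left(Y^{2} + Y^{2}\right) + Y\right) = 2 + \left(2 Y^{2} + Y\right) = 2 + \left(Y + 2 Y^{2}\right) = 2 + Y + 2 Y^{2}$)
$z{\left(b,f \right)} = 6 + b + 2 b^{2} + 4 b f$ ($z{\left(b,f \right)} = 4 + \left(4 b f + \left(2 + b + 2 b^{2}\right)\right) = 4 + \left(2 + b + 2 b^{2} + 4 b f\right) = 6 + b + 2 b^{2} + 4 b f$)
$\sqrt{z{\left(-495,587 \right)} + 185843} = \sqrt{\left(6 - 495 + 2 \left(-495\right)^{2} + 4 \left(-495\right) 587\right) + 185843} = \sqrt{\left(6 - 495 + 2 \cdot 245025 - 1162260\right) + 185843} = \sqrt{\left(6 - 495 + 490050 - 1162260\right) + 185843} = \sqrt{-672699 + 185843} = \sqrt{-486856} = 2 i \sqrt{121714}$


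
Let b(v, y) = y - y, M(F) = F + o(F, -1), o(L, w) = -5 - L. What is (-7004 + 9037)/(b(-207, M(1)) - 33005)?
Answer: -2033/33005 ≈ -0.061597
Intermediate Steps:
M(F) = -5 (M(F) = F + (-5 - F) = -5)
b(v, y) = 0
(-7004 + 9037)/(b(-207, M(1)) - 33005) = (-7004 + 9037)/(0 - 33005) = 2033/(-33005) = 2033*(-1/33005) = -2033/33005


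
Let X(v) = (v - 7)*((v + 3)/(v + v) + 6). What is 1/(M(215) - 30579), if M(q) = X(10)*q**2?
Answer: 4/3566439 ≈ 1.1216e-6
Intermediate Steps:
X(v) = (-7 + v)*(6 + (3 + v)/(2*v)) (X(v) = (-7 + v)*((3 + v)/((2*v)) + 6) = (-7 + v)*((3 + v)*(1/(2*v)) + 6) = (-7 + v)*((3 + v)/(2*v) + 6) = (-7 + v)*(6 + (3 + v)/(2*v)))
M(q) = 399*q**2/20 (M(q) = ((1/2)*(-21 + 10*(-88 + 13*10))/10)*q**2 = ((1/2)*(1/10)*(-21 + 10*(-88 + 130)))*q**2 = ((1/2)*(1/10)*(-21 + 10*42))*q**2 = ((1/2)*(1/10)*(-21 + 420))*q**2 = ((1/2)*(1/10)*399)*q**2 = 399*q**2/20)
1/(M(215) - 30579) = 1/((399/20)*215**2 - 30579) = 1/((399/20)*46225 - 30579) = 1/(3688755/4 - 30579) = 1/(3566439/4) = 4/3566439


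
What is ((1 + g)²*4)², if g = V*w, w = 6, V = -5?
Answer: 11316496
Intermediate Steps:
g = -30 (g = -5*6 = -30)
((1 + g)²*4)² = ((1 - 30)²*4)² = ((-29)²*4)² = (841*4)² = 3364² = 11316496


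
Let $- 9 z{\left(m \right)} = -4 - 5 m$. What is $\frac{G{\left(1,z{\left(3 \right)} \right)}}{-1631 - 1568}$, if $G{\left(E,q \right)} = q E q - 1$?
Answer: $- \frac{40}{37017} \approx -0.0010806$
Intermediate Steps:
$z{\left(m \right)} = \frac{4}{9} + \frac{5 m}{9}$ ($z{\left(m \right)} = - \frac{-4 - 5 m}{9} = \frac{4}{9} + \frac{5 m}{9}$)
$G{\left(E,q \right)} = -1 + E q^{2}$ ($G{\left(E,q \right)} = E q q - 1 = E q^{2} - 1 = -1 + E q^{2}$)
$\frac{G{\left(1,z{\left(3 \right)} \right)}}{-1631 - 1568} = \frac{-1 + 1 \left(\frac{4}{9} + \frac{5}{9} \cdot 3\right)^{2}}{-1631 - 1568} = \frac{-1 + 1 \left(\frac{4}{9} + \frac{5}{3}\right)^{2}}{-3199} = - \frac{-1 + 1 \left(\frac{19}{9}\right)^{2}}{3199} = - \frac{-1 + 1 \cdot \frac{361}{81}}{3199} = - \frac{-1 + \frac{361}{81}}{3199} = \left(- \frac{1}{3199}\right) \frac{280}{81} = - \frac{40}{37017}$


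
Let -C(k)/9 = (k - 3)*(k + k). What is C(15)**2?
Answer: 10497600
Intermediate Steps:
C(k) = -18*k*(-3 + k) (C(k) = -9*(k - 3)*(k + k) = -9*(-3 + k)*2*k = -18*k*(-3 + k))
C(15)**2 = (18*15*(3 - 1*15))**2 = (18*15*(3 - 15))**2 = (18*15*(-12))**2 = (-3240)**2 = 10497600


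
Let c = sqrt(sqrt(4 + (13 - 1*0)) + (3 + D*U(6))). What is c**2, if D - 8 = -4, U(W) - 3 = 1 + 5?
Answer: 39 + sqrt(17) ≈ 43.123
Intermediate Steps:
U(W) = 9 (U(W) = 3 + (1 + 5) = 3 + 6 = 9)
D = 4 (D = 8 - 4 = 4)
c = sqrt(39 + sqrt(17)) (c = sqrt(sqrt(4 + (13 - 1*0)) + (3 + 4*9)) = sqrt(sqrt(4 + (13 + 0)) + (3 + 36)) = sqrt(sqrt(4 + 13) + 39) = sqrt(sqrt(17) + 39) = sqrt(39 + sqrt(17)) ≈ 6.5668)
c**2 = (sqrt(39 + sqrt(17)))**2 = 39 + sqrt(17)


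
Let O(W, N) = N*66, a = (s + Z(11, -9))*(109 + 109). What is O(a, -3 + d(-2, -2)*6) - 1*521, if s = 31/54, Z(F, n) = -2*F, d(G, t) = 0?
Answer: -719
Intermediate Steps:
s = 31/54 (s = 31*(1/54) = 31/54 ≈ 0.57407)
a = -126113/27 (a = (31/54 - 2*11)*(109 + 109) = (31/54 - 22)*218 = -1157/54*218 = -126113/27 ≈ -4670.9)
O(W, N) = 66*N
O(a, -3 + d(-2, -2)*6) - 1*521 = 66*(-3 + 0*6) - 1*521 = 66*(-3 + 0) - 521 = 66*(-3) - 521 = -198 - 521 = -719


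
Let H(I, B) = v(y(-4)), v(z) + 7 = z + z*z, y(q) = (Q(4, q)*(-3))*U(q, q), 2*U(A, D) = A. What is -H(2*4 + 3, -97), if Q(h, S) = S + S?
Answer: -2249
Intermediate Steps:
Q(h, S) = 2*S
U(A, D) = A/2
y(q) = -3*q² (y(q) = ((2*q)*(-3))*(q/2) = (-6*q)*(q/2) = -3*q²)
v(z) = -7 + z + z² (v(z) = -7 + (z + z*z) = -7 + (z + z²) = -7 + z + z²)
H(I, B) = 2249 (H(I, B) = -7 - 3*(-4)² + (-3*(-4)²)² = -7 - 3*16 + (-3*16)² = -7 - 48 + (-48)² = -7 - 48 + 2304 = 2249)
-H(2*4 + 3, -97) = -1*2249 = -2249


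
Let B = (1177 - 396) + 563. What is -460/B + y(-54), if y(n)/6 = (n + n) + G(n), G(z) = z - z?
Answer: -217843/336 ≈ -648.34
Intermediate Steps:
B = 1344 (B = 781 + 563 = 1344)
G(z) = 0
y(n) = 12*n (y(n) = 6*((n + n) + 0) = 6*(2*n + 0) = 6*(2*n) = 12*n)
-460/B + y(-54) = -460/1344 + 12*(-54) = -460*1/1344 - 648 = -115/336 - 648 = -217843/336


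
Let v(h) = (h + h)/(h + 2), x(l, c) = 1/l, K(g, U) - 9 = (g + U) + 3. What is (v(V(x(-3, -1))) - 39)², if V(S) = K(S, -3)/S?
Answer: 48841/36 ≈ 1356.7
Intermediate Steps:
K(g, U) = 12 + U + g (K(g, U) = 9 + ((g + U) + 3) = 9 + ((U + g) + 3) = 9 + (3 + U + g) = 12 + U + g)
V(S) = (9 + S)/S (V(S) = (12 - 3 + S)/S = (9 + S)/S)
v(h) = 2*h/(2 + h) (v(h) = (2*h)/(2 + h) = 2*h/(2 + h))
(v(V(x(-3, -1))) - 39)² = (2*((9 + 1/(-3))/(1/(-3)))/(2 + (9 + 1/(-3))/(1/(-3))) - 39)² = (2*((9 - ⅓)/(-⅓))/(2 + (9 - ⅓)/(-⅓)) - 39)² = (2*(-3*26/3)/(2 - 3*26/3) - 39)² = (2*(-26)/(2 - 26) - 39)² = (2*(-26)/(-24) - 39)² = (2*(-26)*(-1/24) - 39)² = (13/6 - 39)² = (-221/6)² = 48841/36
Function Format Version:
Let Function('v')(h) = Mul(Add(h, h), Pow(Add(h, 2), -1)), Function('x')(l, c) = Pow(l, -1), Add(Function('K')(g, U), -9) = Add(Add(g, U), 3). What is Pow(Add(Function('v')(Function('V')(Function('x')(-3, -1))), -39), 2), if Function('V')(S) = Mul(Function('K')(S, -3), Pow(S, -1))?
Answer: Rational(48841, 36) ≈ 1356.7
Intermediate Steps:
Function('K')(g, U) = Add(12, U, g) (Function('K')(g, U) = Add(9, Add(Add(g, U), 3)) = Add(9, Add(Add(U, g), 3)) = Add(9, Add(3, U, g)) = Add(12, U, g))
Function('V')(S) = Mul(Pow(S, -1), Add(9, S)) (Function('V')(S) = Mul(Add(12, -3, S), Pow(S, -1)) = Mul(Add(9, S), Pow(S, -1)) = Mul(Pow(S, -1), Add(9, S)))
Function('v')(h) = Mul(2, h, Pow(Add(2, h), -1)) (Function('v')(h) = Mul(Mul(2, h), Pow(Add(2, h), -1)) = Mul(2, h, Pow(Add(2, h), -1)))
Pow(Add(Function('v')(Function('V')(Function('x')(-3, -1))), -39), 2) = Pow(Add(Mul(2, Mul(Pow(Pow(-3, -1), -1), Add(9, Pow(-3, -1))), Pow(Add(2, Mul(Pow(Pow(-3, -1), -1), Add(9, Pow(-3, -1)))), -1)), -39), 2) = Pow(Add(Mul(2, Mul(Pow(Rational(-1, 3), -1), Add(9, Rational(-1, 3))), Pow(Add(2, Mul(Pow(Rational(-1, 3), -1), Add(9, Rational(-1, 3)))), -1)), -39), 2) = Pow(Add(Mul(2, Mul(-3, Rational(26, 3)), Pow(Add(2, Mul(-3, Rational(26, 3))), -1)), -39), 2) = Pow(Add(Mul(2, -26, Pow(Add(2, -26), -1)), -39), 2) = Pow(Add(Mul(2, -26, Pow(-24, -1)), -39), 2) = Pow(Add(Mul(2, -26, Rational(-1, 24)), -39), 2) = Pow(Add(Rational(13, 6), -39), 2) = Pow(Rational(-221, 6), 2) = Rational(48841, 36)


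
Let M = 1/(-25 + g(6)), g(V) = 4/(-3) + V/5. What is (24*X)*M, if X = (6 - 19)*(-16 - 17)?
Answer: -11880/29 ≈ -409.66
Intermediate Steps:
g(V) = -4/3 + V/5 (g(V) = 4*(-⅓) + V*(⅕) = -4/3 + V/5)
X = 429 (X = -13*(-33) = 429)
M = -15/377 (M = 1/(-25 + (-4/3 + (⅕)*6)) = 1/(-25 + (-4/3 + 6/5)) = 1/(-25 - 2/15) = 1/(-377/15) = -15/377 ≈ -0.039788)
(24*X)*M = (24*429)*(-15/377) = 10296*(-15/377) = -11880/29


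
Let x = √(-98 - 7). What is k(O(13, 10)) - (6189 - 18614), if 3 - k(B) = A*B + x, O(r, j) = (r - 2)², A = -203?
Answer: 36991 - I*√105 ≈ 36991.0 - 10.247*I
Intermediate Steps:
x = I*√105 (x = √(-105) = I*√105 ≈ 10.247*I)
O(r, j) = (-2 + r)²
k(B) = 3 + 203*B - I*√105 (k(B) = 3 - (-203*B + I*√105) = 3 + (203*B - I*√105) = 3 + 203*B - I*√105)
k(O(13, 10)) - (6189 - 18614) = (3 + 203*(-2 + 13)² - I*√105) - (6189 - 18614) = (3 + 203*11² - I*√105) - 1*(-12425) = (3 + 203*121 - I*√105) + 12425 = (3 + 24563 - I*√105) + 12425 = (24566 - I*√105) + 12425 = 36991 - I*√105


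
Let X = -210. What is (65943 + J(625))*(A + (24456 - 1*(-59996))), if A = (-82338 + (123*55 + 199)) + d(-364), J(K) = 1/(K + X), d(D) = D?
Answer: 238470339044/415 ≈ 5.7463e+8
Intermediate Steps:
J(K) = 1/(-210 + K) (J(K) = 1/(K - 210) = 1/(-210 + K))
A = -75738 (A = (-82338 + (123*55 + 199)) - 364 = (-82338 + (6765 + 199)) - 364 = (-82338 + 6964) - 364 = -75374 - 364 = -75738)
(65943 + J(625))*(A + (24456 - 1*(-59996))) = (65943 + 1/(-210 + 625))*(-75738 + (24456 - 1*(-59996))) = (65943 + 1/415)*(-75738 + (24456 + 59996)) = (65943 + 1/415)*(-75738 + 84452) = (27366346/415)*8714 = 238470339044/415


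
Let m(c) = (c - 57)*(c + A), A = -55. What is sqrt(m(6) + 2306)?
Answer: 31*sqrt(5) ≈ 69.318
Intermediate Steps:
m(c) = (-57 + c)*(-55 + c) (m(c) = (c - 57)*(c - 55) = (-57 + c)*(-55 + c))
sqrt(m(6) + 2306) = sqrt((3135 + 6**2 - 112*6) + 2306) = sqrt((3135 + 36 - 672) + 2306) = sqrt(2499 + 2306) = sqrt(4805) = 31*sqrt(5)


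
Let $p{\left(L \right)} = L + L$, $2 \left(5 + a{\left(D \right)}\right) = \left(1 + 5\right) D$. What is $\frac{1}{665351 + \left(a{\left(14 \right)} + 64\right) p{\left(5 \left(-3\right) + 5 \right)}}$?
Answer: $\frac{1}{663331} \approx 1.5075 \cdot 10^{-6}$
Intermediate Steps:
$a{\left(D \right)} = -5 + 3 D$ ($a{\left(D \right)} = -5 + \frac{\left(1 + 5\right) D}{2} = -5 + \frac{6 D}{2} = -5 + 3 D$)
$p{\left(L \right)} = 2 L$
$\frac{1}{665351 + \left(a{\left(14 \right)} + 64\right) p{\left(5 \left(-3\right) + 5 \right)}} = \frac{1}{665351 + \left(\left(-5 + 3 \cdot 14\right) + 64\right) 2 \left(5 \left(-3\right) + 5\right)} = \frac{1}{665351 + \left(\left(-5 + 42\right) + 64\right) 2 \left(-15 + 5\right)} = \frac{1}{665351 + \left(37 + 64\right) 2 \left(-10\right)} = \frac{1}{665351 + 101 \left(-20\right)} = \frac{1}{665351 - 2020} = \frac{1}{663331}$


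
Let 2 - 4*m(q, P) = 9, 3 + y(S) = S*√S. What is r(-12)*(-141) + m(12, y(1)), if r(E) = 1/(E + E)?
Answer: 33/8 ≈ 4.1250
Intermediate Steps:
r(E) = 1/(2*E)
y(S) = -3 + S^(3/2) (y(S) = -3 + S*√S = -3 + S^(3/2))
m(q, P) = -7/4 (m(q, P) = ½ - ¼*9 = ½ - 9/4 = -7/4)
r(-12)*(-141) + m(12, y(1)) = ((½)/(-12))*(-141) - 7/4 = ((½)*(-1/12))*(-141) - 7/4 = -1/24*(-141) - 7/4 = 47/8 - 7/4 = 33/8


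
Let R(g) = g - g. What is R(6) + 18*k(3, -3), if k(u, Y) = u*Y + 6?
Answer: -54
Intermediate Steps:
R(g) = 0
k(u, Y) = 6 + Y*u (k(u, Y) = Y*u + 6 = 6 + Y*u)
R(6) + 18*k(3, -3) = 0 + 18*(6 - 3*3) = 0 + 18*(6 - 9) = 0 + 18*(-3) = 0 - 54 = -54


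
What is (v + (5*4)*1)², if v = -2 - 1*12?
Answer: 36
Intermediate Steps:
v = -14 (v = -2 - 12 = -14)
(v + (5*4)*1)² = (-14 + (5*4)*1)² = (-14 + 20*1)² = (-14 + 20)² = 6² = 36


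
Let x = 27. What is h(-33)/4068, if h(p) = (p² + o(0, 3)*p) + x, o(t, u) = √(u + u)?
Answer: 31/113 - 11*√6/1356 ≈ 0.25447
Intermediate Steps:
o(t, u) = √2*√u (o(t, u) = √(2*u) = √2*√u)
h(p) = 27 + p² + p*√6 (h(p) = (p² + (√2*√3)*p) + 27 = (p² + √6*p) + 27 = (p² + p*√6) + 27 = 27 + p² + p*√6)
h(-33)/4068 = (27 + (-33)² - 33*√6)/4068 = (27 + 1089 - 33*√6)*(1/4068) = (1116 - 33*√6)*(1/4068) = 31/113 - 11*√6/1356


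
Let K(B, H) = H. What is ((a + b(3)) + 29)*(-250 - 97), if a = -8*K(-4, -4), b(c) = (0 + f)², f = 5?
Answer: -29842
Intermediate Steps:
b(c) = 25 (b(c) = (0 + 5)² = 5² = 25)
a = 32 (a = -8*(-4) = 32)
((a + b(3)) + 29)*(-250 - 97) = ((32 + 25) + 29)*(-250 - 97) = (57 + 29)*(-347) = 86*(-347) = -29842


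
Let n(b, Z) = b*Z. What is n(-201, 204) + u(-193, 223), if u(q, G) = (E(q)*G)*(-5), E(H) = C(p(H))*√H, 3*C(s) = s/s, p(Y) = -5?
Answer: -41004 - 1115*I*√193/3 ≈ -41004.0 - 5163.4*I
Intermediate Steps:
C(s) = ⅓ (C(s) = (s/s)/3 = (⅓)*1 = ⅓)
E(H) = √H/3
n(b, Z) = Z*b
u(q, G) = -5*G*√q/3 (u(q, G) = ((√q/3)*G)*(-5) = (G*√q/3)*(-5) = -5*G*√q/3)
n(-201, 204) + u(-193, 223) = 204*(-201) - 5/3*223*√(-193) = -41004 - 5/3*223*I*√193 = -41004 - 1115*I*√193/3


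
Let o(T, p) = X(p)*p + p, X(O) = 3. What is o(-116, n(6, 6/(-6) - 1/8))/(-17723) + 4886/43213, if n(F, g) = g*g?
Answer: 1382012995/12253823984 ≈ 0.11278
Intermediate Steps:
n(F, g) = g²
o(T, p) = 4*p (o(T, p) = 3*p + p = 4*p)
o(-116, n(6, 6/(-6) - 1/8))/(-17723) + 4886/43213 = (4*(6/(-6) - 1/8)²)/(-17723) + 4886/43213 = (4*(6*(-⅙) - 1*⅛)²)*(-1/17723) + 4886*(1/43213) = (4*(-1 - ⅛)²)*(-1/17723) + 4886/43213 = (4*(-9/8)²)*(-1/17723) + 4886/43213 = (4*(81/64))*(-1/17723) + 4886/43213 = (81/16)*(-1/17723) + 4886/43213 = -81/283568 + 4886/43213 = 1382012995/12253823984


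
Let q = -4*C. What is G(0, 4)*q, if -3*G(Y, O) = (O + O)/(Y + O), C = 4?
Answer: 32/3 ≈ 10.667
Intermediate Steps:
q = -16 (q = -4*4 = -16)
G(Y, O) = -2*O/(3*(O + Y)) (G(Y, O) = -(O + O)/(3*(Y + O)) = -2*O/(3*(O + Y)))
G(0, 4)*q = -2*4/(3*4 + 3*0)*(-16) = -2*4/(12 + 0)*(-16) = -2*4/12*(-16) = -2*4*1/12*(-16) = -2/3*(-16) = 32/3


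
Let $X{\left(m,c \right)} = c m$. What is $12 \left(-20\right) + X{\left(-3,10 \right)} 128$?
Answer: $-4080$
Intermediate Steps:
$12 \left(-20\right) + X{\left(-3,10 \right)} 128 = 12 \left(-20\right) + 10 \left(-3\right) 128 = -240 - 3840 = -4080$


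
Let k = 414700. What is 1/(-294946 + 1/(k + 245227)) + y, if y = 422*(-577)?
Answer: -47394360990819781/194642828941 ≈ -2.4349e+5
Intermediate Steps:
y = -243494
1/(-294946 + 1/(k + 245227)) + y = 1/(-294946 + 1/(414700 + 245227)) - 243494 = 1/(-294946 + 1/659927) - 243494 = 1/(-194642828941/659927) - 243494 = -659927/194642828941 - 243494 = -47394360990819781/194642828941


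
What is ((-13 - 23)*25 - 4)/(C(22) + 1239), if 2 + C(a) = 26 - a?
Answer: -904/1241 ≈ -0.72845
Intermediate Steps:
C(a) = 24 - a (C(a) = -2 + (26 - a) = 24 - a)
((-13 - 23)*25 - 4)/(C(22) + 1239) = ((-13 - 23)*25 - 4)/((24 - 1*22) + 1239) = (-36*25 - 4)/((24 - 22) + 1239) = (-900 - 4)/(2 + 1239) = -904/1241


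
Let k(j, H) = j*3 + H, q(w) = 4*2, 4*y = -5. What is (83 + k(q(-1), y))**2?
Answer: 178929/16 ≈ 11183.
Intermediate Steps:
y = -5/4 (y = (1/4)*(-5) = -5/4 ≈ -1.2500)
q(w) = 8
k(j, H) = H + 3*j (k(j, H) = 3*j + H = H + 3*j)
(83 + k(q(-1), y))**2 = (83 + (-5/4 + 3*8))**2 = (83 + (-5/4 + 24))**2 = (83 + 91/4)**2 = (423/4)**2 = 178929/16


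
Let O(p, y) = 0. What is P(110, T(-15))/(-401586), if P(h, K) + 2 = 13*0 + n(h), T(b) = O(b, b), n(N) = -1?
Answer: 1/133862 ≈ 7.4704e-6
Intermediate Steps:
T(b) = 0
P(h, K) = -3 (P(h, K) = -2 + (13*0 - 1) = -2 + (0 - 1) = -2 - 1 = -3)
P(110, T(-15))/(-401586) = -3/(-401586) = -3*(-1/401586) = 1/133862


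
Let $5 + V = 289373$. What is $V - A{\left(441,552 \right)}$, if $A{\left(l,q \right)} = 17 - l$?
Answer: $289792$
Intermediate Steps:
$V = 289368$ ($V = -5 + 289373 = 289368$)
$V - A{\left(441,552 \right)} = 289368 - \left(17 - 441\right) = 289368 - -424 = 289368 + 424 = 289792$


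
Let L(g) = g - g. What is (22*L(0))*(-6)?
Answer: 0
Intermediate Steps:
L(g) = 0
(22*L(0))*(-6) = (22*0)*(-6) = 0*(-6) = 0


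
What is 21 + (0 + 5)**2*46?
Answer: 1171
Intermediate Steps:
21 + (0 + 5)**2*46 = 21 + 5**2*46 = 21 + 25*46 = 21 + 1150 = 1171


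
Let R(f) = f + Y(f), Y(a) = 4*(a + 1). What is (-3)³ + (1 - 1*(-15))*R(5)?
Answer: 437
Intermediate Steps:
Y(a) = 4 + 4*a (Y(a) = 4*(1 + a) = 4 + 4*a)
R(f) = 4 + 5*f (R(f) = f + (4 + 4*f) = 4 + 5*f)
(-3)³ + (1 - 1*(-15))*R(5) = (-3)³ + (1 - 1*(-15))*(4 + 5*5) = -27 + (1 + 15)*(4 + 25) = -27 + 16*29 = -27 + 464 = 437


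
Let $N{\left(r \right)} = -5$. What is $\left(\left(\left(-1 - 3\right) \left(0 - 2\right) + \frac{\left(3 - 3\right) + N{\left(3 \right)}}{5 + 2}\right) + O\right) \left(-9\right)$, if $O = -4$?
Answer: $- \frac{207}{7} \approx -29.571$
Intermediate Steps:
$\left(\left(\left(-1 - 3\right) \left(0 - 2\right) + \frac{\left(3 - 3\right) + N{\left(3 \right)}}{5 + 2}\right) + O\right) \left(-9\right) = \left(\left(\left(-1 - 3\right) \left(0 - 2\right) + \frac{\left(3 - 3\right) - 5}{5 + 2}\right) - 4\right) \left(-9\right) = \left(\left(\left(-4\right) \left(-2\right) + \frac{0 - 5}{7}\right) - 4\right) \left(-9\right) = \left(\left(8 - \frac{5}{7}\right) - 4\right) \left(-9\right) = \left(\frac{51}{7} - 4\right) \left(-9\right) = \frac{23}{7} \left(-9\right) = - \frac{207}{7}$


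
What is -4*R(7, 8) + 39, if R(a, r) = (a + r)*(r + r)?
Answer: -921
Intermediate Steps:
R(a, r) = 2*r*(a + r) (R(a, r) = (a + r)*(2*r) = 2*r*(a + r))
-4*R(7, 8) + 39 = -8*8*(7 + 8) + 39 = -8*8*15 + 39 = -4*240 + 39 = -960 + 39 = -921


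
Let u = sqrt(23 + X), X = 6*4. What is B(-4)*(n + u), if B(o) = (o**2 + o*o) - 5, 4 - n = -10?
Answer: 378 + 27*sqrt(47) ≈ 563.10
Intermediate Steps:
n = 14 (n = 4 - 1*(-10) = 4 + 10 = 14)
X = 24
B(o) = -5 + 2*o**2 (B(o) = (o**2 + o**2) - 5 = 2*o**2 - 5 = -5 + 2*o**2)
u = sqrt(47) (u = sqrt(23 + 24) = sqrt(47) ≈ 6.8557)
B(-4)*(n + u) = (-5 + 2*(-4)**2)*(14 + sqrt(47)) = (-5 + 2*16)*(14 + sqrt(47)) = (-5 + 32)*(14 + sqrt(47)) = 27*(14 + sqrt(47)) = 378 + 27*sqrt(47)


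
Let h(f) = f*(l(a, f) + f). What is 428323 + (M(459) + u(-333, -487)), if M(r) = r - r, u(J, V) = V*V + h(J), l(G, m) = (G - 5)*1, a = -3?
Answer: 779045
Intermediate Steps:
l(G, m) = -5 + G (l(G, m) = (-5 + G)*1 = -5 + G)
h(f) = f*(-8 + f) (h(f) = f*((-5 - 3) + f) = f*(-8 + f))
u(J, V) = V² + J*(-8 + J) (u(J, V) = V*V + J*(-8 + J) = V² + J*(-8 + J))
M(r) = 0
428323 + (M(459) + u(-333, -487)) = 428323 + (0 + ((-487)² - 333*(-8 - 333))) = 428323 + (0 + (237169 - 333*(-341))) = 428323 + (0 + (237169 + 113553)) = 428323 + (0 + 350722) = 428323 + 350722 = 779045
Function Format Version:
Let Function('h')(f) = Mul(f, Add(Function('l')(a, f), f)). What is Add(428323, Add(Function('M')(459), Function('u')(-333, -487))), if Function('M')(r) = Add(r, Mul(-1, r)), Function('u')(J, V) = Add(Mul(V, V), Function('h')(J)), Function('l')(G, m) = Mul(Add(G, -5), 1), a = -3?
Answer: 779045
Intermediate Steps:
Function('l')(G, m) = Add(-5, G) (Function('l')(G, m) = Mul(Add(-5, G), 1) = Add(-5, G))
Function('h')(f) = Mul(f, Add(-8, f)) (Function('h')(f) = Mul(f, Add(Add(-5, -3), f)) = Mul(f, Add(-8, f)))
Function('u')(J, V) = Add(Pow(V, 2), Mul(J, Add(-8, J))) (Function('u')(J, V) = Add(Mul(V, V), Mul(J, Add(-8, J))) = Add(Pow(V, 2), Mul(J, Add(-8, J))))
Function('M')(r) = 0
Add(428323, Add(Function('M')(459), Function('u')(-333, -487))) = Add(428323, Add(0, Add(Pow(-487, 2), Mul(-333, Add(-8, -333))))) = Add(428323, Add(0, Add(237169, Mul(-333, -341)))) = Add(428323, Add(0, Add(237169, 113553))) = Add(428323, Add(0, 350722)) = Add(428323, 350722) = 779045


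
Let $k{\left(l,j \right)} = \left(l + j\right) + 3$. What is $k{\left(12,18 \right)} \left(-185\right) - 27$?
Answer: $-6132$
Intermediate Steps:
$k{\left(l,j \right)} = 3 + j + l$ ($k{\left(l,j \right)} = \left(j + l\right) + 3 = 3 + j + l$)
$k{\left(12,18 \right)} \left(-185\right) - 27 = \left(3 + 18 + 12\right) \left(-185\right) - 27 = 33 \left(-185\right) - 27 = -6105 - 27 = -6132$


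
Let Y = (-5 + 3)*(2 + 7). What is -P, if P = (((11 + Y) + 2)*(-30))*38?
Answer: -5700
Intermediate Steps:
Y = -18 (Y = -2*9 = -18)
P = 5700 (P = (((11 - 18) + 2)*(-30))*38 = ((-7 + 2)*(-30))*38 = -5*(-30)*38 = 150*38 = 5700)
-P = -1*5700 = -5700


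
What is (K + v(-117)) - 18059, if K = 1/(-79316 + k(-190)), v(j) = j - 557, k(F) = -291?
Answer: -1491277932/79607 ≈ -18733.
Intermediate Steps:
v(j) = -557 + j
K = -1/79607 (K = 1/(-79316 - 291) = 1/(-79607) = -1/79607 ≈ -1.2562e-5)
(K + v(-117)) - 18059 = (-1/79607 + (-557 - 117)) - 18059 = (-1/79607 - 674) - 18059 = -53655119/79607 - 18059 = -1491277932/79607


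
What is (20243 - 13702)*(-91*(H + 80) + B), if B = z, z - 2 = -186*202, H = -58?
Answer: -258840452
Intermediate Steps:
z = -37570 (z = 2 - 186*202 = 2 - 37572 = -37570)
B = -37570
(20243 - 13702)*(-91*(H + 80) + B) = (20243 - 13702)*(-91*(-58 + 80) - 37570) = 6541*(-91*22 - 37570) = 6541*(-2002 - 37570) = 6541*(-39572) = -258840452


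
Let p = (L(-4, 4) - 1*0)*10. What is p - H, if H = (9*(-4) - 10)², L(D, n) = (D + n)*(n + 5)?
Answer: -2116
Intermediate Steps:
L(D, n) = (5 + n)*(D + n) (L(D, n) = (D + n)*(5 + n) = (5 + n)*(D + n))
p = 0 (p = ((4² + 5*(-4) + 5*4 - 4*4) - 1*0)*10 = ((16 - 20 + 20 - 16) + 0)*10 = (0 + 0)*10 = 0*10 = 0)
H = 2116 (H = (-36 - 10)² = (-46)² = 2116)
p - H = 0 - 1*2116 = 0 - 2116 = -2116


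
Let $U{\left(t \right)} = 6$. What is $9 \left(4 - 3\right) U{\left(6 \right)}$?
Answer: $54$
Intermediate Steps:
$9 \left(4 - 3\right) U{\left(6 \right)} = 9 \left(4 - 3\right) 6 = 9 \cdot 1 \cdot 6 = 9 \cdot 6 = 54$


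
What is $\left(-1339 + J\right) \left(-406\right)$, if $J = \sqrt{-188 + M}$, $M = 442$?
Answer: $543634 - 406 \sqrt{254} \approx 5.3716 \cdot 10^{5}$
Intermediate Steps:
$J = \sqrt{254}$ ($J = \sqrt{-188 + 442} = \sqrt{254} \approx 15.937$)
$\left(-1339 + J\right) \left(-406\right) = \left(-1339 + \sqrt{254}\right) \left(-406\right) = 543634 - 406 \sqrt{254}$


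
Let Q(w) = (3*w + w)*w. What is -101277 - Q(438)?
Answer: -868653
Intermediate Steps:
Q(w) = 4*w**2 (Q(w) = (4*w)*w = 4*w**2)
-101277 - Q(438) = -101277 - 4*438**2 = -101277 - 4*191844 = -101277 - 1*767376 = -101277 - 767376 = -868653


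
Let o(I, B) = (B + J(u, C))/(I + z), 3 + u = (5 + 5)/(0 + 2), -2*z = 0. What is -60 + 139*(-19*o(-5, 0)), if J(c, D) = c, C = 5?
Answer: 4982/5 ≈ 996.40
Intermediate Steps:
z = 0 (z = -½*0 = 0)
u = 2 (u = -3 + (5 + 5)/(0 + 2) = -3 + 10/2 = -3 + 10*(½) = -3 + 5 = 2)
o(I, B) = (2 + B)/I (o(I, B) = (B + 2)/(I + 0) = (2 + B)/I)
-60 + 139*(-19*o(-5, 0)) = -60 + 139*(-19*(2 + 0)/(-5)) = -60 + 139*(-(-19)*2/5) = -60 + 139*(-19*(-⅖)) = -60 + 139*(38/5) = -60 + 5282/5 = 4982/5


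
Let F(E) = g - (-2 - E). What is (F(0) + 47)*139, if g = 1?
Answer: 6950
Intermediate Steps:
F(E) = 3 + E (F(E) = 1 - (-2 - E) = 1 + (2 + E) = 3 + E)
(F(0) + 47)*139 = ((3 + 0) + 47)*139 = (3 + 47)*139 = 50*139 = 6950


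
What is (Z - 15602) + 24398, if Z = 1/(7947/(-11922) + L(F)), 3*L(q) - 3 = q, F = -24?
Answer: 267983758/30467 ≈ 8795.9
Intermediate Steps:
L(q) = 1 + q/3
Z = -3974/30467 (Z = 1/(7947/(-11922) + (1 + (⅓)*(-24))) = 1/(7947*(-1/11922) + (1 - 8)) = 1/(-2649/3974 - 7) = 1/(-30467/3974) = -3974/30467 ≈ -0.13044)
(Z - 15602) + 24398 = (-3974/30467 - 15602) + 24398 = -475350108/30467 + 24398 = 267983758/30467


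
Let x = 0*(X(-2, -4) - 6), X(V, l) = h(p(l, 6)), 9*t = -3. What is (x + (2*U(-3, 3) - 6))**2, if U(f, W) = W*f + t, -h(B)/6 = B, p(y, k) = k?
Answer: 5476/9 ≈ 608.44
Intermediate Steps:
t = -1/3 (t = (1/9)*(-3) = -1/3 ≈ -0.33333)
h(B) = -6*B
X(V, l) = -36 (X(V, l) = -6*6 = -36)
U(f, W) = -1/3 + W*f (U(f, W) = W*f - 1/3 = -1/3 + W*f)
x = 0 (x = 0*(-36 - 6) = 0*(-42) = 0)
(x + (2*U(-3, 3) - 6))**2 = (0 + (2*(-1/3 + 3*(-3)) - 6))**2 = (0 + (2*(-1/3 - 9) - 6))**2 = (0 + (2*(-28/3) - 6))**2 = (0 + (-56/3 - 6))**2 = (0 - 74/3)**2 = (-74/3)**2 = 5476/9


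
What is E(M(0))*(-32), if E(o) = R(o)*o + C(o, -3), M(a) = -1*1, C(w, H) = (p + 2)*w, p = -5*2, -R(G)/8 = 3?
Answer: -1024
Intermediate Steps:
R(G) = -24 (R(G) = -8*3 = -24)
p = -10
C(w, H) = -8*w (C(w, H) = (-10 + 2)*w = -8*w)
M(a) = -1
E(o) = -32*o (E(o) = -24*o - 8*o = -32*o)
E(M(0))*(-32) = -32*(-1)*(-32) = 32*(-32) = -1024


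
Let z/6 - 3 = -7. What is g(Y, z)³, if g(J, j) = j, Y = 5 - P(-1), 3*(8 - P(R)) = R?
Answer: -13824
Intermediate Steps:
z = -24 (z = 18 + 6*(-7) = 18 - 42 = -24)
P(R) = 8 - R/3
Y = -10/3 (Y = 5 - (8 - ⅓*(-1)) = 5 - (8 + ⅓) = 5 - 1*25/3 = 5 - 25/3 = -10/3 ≈ -3.3333)
g(Y, z)³ = (-24)³ = -13824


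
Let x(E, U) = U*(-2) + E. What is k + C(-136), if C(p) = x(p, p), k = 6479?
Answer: 6615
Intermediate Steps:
x(E, U) = E - 2*U (x(E, U) = -2*U + E = E - 2*U)
C(p) = -p (C(p) = p - 2*p = -p)
k + C(-136) = 6479 - 1*(-136) = 6479 + 136 = 6615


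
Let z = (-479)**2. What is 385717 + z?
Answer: 615158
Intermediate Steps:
z = 229441
385717 + z = 385717 + 229441 = 615158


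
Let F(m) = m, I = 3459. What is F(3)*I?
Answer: 10377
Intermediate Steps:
F(3)*I = 3*3459 = 10377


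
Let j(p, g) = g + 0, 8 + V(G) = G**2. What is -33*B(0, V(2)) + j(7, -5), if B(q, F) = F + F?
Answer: 259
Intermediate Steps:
V(G) = -8 + G**2
j(p, g) = g
B(q, F) = 2*F
-33*B(0, V(2)) + j(7, -5) = -66*(-8 + 2**2) - 5 = -66*(-8 + 4) - 5 = -66*(-4) - 5 = -33*(-8) - 5 = 264 - 5 = 259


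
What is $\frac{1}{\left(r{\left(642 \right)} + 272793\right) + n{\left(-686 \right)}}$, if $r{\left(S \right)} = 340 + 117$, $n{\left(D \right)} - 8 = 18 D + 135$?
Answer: $\frac{1}{261045} \approx 3.8308 \cdot 10^{-6}$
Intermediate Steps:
$n{\left(D \right)} = 143 + 18 D$ ($n{\left(D \right)} = 8 + \left(18 D + 135\right) = 8 + \left(135 + 18 D\right) = 143 + 18 D$)
$r{\left(S \right)} = 457$
$\frac{1}{\left(r{\left(642 \right)} + 272793\right) + n{\left(-686 \right)}} = \frac{1}{\left(457 + 272793\right) + \left(143 + 18 \left(-686\right)\right)} = \frac{1}{273250 + \left(143 - 12348\right)} = \frac{1}{273250 - 12205} = \frac{1}{261045}$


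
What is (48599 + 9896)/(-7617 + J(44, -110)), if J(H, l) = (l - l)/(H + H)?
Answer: -58495/7617 ≈ -7.6795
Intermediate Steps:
J(H, l) = 0 (J(H, l) = 0/((2*H)) = 0*(1/(2*H)) = 0)
(48599 + 9896)/(-7617 + J(44, -110)) = (48599 + 9896)/(-7617 + 0) = 58495/(-7617) = 58495*(-1/7617) = -58495/7617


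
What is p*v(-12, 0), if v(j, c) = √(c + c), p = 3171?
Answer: 0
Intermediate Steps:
v(j, c) = √2*√c (v(j, c) = √(2*c) = √2*√c)
p*v(-12, 0) = 3171*(√2*√0) = 3171*(√2*0) = 3171*0 = 0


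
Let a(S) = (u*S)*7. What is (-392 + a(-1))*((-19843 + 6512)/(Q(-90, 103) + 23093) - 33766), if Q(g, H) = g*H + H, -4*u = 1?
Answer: 734042527967/55704 ≈ 1.3178e+7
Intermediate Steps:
u = -1/4 (u = -1/4*1 = -1/4 ≈ -0.25000)
a(S) = -7*S/4 (a(S) = -S/4*7 = -7*S/4)
Q(g, H) = H + H*g (Q(g, H) = H*g + H = H + H*g)
(-392 + a(-1))*((-19843 + 6512)/(Q(-90, 103) + 23093) - 33766) = (-392 - 7/4*(-1))*((-19843 + 6512)/(103*(1 - 90) + 23093) - 33766) = (-392 + 7/4)*(-13331/(103*(-89) + 23093) - 33766) = -1561*(-13331/(-9167 + 23093) - 33766)/4 = -1561*(-13331/13926 - 33766)/4 = -1561/4*(-470238647/13926) = 734042527967/55704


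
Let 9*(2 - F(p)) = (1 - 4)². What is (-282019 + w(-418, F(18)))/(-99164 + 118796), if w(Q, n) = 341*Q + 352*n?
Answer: -424205/19632 ≈ -21.608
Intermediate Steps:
F(p) = 1 (F(p) = 2 - (1 - 4)²/9 = 2 - ⅑*(-3)² = 2 - ⅑*9 = 2 - 1 = 1)
(-282019 + w(-418, F(18)))/(-99164 + 118796) = (-282019 + (341*(-418) + 352*1))/(-99164 + 118796) = (-282019 + (-142538 + 352))/19632 = (-282019 - 142186)*(1/19632) = -424205*1/19632 = -424205/19632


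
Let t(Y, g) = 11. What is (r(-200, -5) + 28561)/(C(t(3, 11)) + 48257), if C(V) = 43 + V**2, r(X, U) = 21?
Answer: 28582/48421 ≈ 0.59028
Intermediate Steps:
(r(-200, -5) + 28561)/(C(t(3, 11)) + 48257) = (21 + 28561)/((43 + 11**2) + 48257) = 28582/((43 + 121) + 48257) = 28582/(164 + 48257) = 28582/48421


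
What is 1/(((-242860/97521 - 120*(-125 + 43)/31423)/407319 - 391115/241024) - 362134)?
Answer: -3907059497086564224/1414885424011084800609311 ≈ -2.7614e-6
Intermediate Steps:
1/(((-242860/97521 - 120*(-125 + 43)/31423)/407319 - 391115/241024) - 362134) = 1/(((-242860*1/97521 - 120*(-82)*(1/31423))*(1/407319) - 391115*1/241024) - 362134) = 1/(((-242860/97521 + 9840*(1/31423))*(1/407319) - 391115/241024) - 362134) = 1/(((-242860/97521 + 9840/31423)*(1/407319) - 391115/241024) - 362134) = 1/((-6671783140/3064402383*1/407319 - 391115/241024) - 362134) = 1/((-606525740/113471755840107 - 391115/241024) - 362134) = 1/(-6340093138951915295/3907059497086564224 - 362134) = 1/(-1414885424011084800609311/3907059497086564224) = -3907059497086564224/1414885424011084800609311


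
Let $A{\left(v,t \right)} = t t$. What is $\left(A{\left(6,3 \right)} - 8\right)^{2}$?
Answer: $1$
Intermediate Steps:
$A{\left(v,t \right)} = t^{2}$
$\left(A{\left(6,3 \right)} - 8\right)^{2} = \left(3^{2} - 8\right)^{2} = \left(9 - 8\right)^{2} = 1^{2} = 1$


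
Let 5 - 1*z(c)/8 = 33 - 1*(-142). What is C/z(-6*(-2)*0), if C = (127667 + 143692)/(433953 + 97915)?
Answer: -271359/723340480 ≈ -0.00037515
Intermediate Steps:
z(c) = -1360 (z(c) = 40 - 8*(33 - 1*(-142)) = 40 - 8*(33 + 142) = 40 - 8*175 = 40 - 1400 = -1360)
C = 271359/531868 ≈ 0.51020
C/z(-6*(-2)*0) = (271359/531868)/(-1360) = (271359/531868)*(-1/1360) = -271359/723340480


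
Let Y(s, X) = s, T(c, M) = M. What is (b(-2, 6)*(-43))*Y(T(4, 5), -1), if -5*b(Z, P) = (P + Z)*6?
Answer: 1032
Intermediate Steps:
b(Z, P) = -6*P/5 - 6*Z/5 (b(Z, P) = -(P + Z)*6/5 = -(6*P + 6*Z)/5 = -6*P/5 - 6*Z/5)
(b(-2, 6)*(-43))*Y(T(4, 5), -1) = ((-6/5*6 - 6/5*(-2))*(-43))*5 = ((-36/5 + 12/5)*(-43))*5 = -24/5*(-43)*5 = (1032/5)*5 = 1032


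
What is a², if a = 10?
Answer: 100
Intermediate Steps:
a² = 10² = 100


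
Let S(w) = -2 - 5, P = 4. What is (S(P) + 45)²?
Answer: 1444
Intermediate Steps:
S(w) = -7
(S(P) + 45)² = (-7 + 45)² = 38² = 1444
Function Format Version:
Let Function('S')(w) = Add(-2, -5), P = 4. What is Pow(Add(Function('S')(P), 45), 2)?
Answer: 1444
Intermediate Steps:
Function('S')(w) = -7
Pow(Add(Function('S')(P), 45), 2) = Pow(Add(-7, 45), 2) = Pow(38, 2) = 1444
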